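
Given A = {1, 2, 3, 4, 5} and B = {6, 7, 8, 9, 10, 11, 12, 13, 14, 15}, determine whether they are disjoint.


Disjoint means A ∩ B = ∅.
A ∩ B = ∅
A ∩ B = ∅, so A and B are disjoint.

Yes, A and B are disjoint


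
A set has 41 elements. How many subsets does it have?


Number of subsets = 2^n
= 2^41
= 2199023255552

|P(A)| = 2199023255552


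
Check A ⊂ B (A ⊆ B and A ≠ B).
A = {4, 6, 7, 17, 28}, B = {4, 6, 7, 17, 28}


A ⊂ B requires: A ⊆ B AND A ≠ B.
A ⊆ B? Yes
A = B? Yes
A = B, so A is not a PROPER subset.

No, A is not a proper subset of B


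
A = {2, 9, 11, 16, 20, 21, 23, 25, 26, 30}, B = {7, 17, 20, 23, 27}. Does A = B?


Two sets are equal iff they have exactly the same elements.
A = {2, 9, 11, 16, 20, 21, 23, 25, 26, 30}
B = {7, 17, 20, 23, 27}
Differences: {2, 7, 9, 11, 16, 17, 21, 25, 26, 27, 30}
A ≠ B

No, A ≠ B


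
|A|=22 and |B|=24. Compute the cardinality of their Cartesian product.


|A × B| = |A| × |B|
= 22 × 24
= 528

|A × B| = 528


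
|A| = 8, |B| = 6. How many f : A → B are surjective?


n = |A| = 8, k = |B| = 6. Surjections via inclusion-exclusion:
S(n,k) = Σ(-1)^i × C(k,i) × (k-i)^n, i=0 to k
i=0: (-1)^0×C(6,0)×6^8 = 1679616
i=1: (-1)^1×C(6,1)×5^8 = -2343750
i=2: (-1)^2×C(6,2)×4^8 = 983040
i=3: (-1)^3×C(6,3)×3^8 = -131220
i=4: (-1)^4×C(6,4)×2^8 = 3840
i=5: (-1)^5×C(6,5)×1^8 = -6
i=6: (-1)^6×C(6,6)×0^8 = 0
Total = 191520

Number of surjections = 191520


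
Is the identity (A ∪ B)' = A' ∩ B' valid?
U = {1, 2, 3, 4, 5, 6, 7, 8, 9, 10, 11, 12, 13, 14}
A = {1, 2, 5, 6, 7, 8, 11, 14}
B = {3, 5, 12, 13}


LHS: A ∪ B = {1, 2, 3, 5, 6, 7, 8, 11, 12, 13, 14}
(A ∪ B)' = U \ (A ∪ B) = {4, 9, 10}
A' = {3, 4, 9, 10, 12, 13}, B' = {1, 2, 4, 6, 7, 8, 9, 10, 11, 14}
Claimed RHS: A' ∩ B' = {4, 9, 10}
Identity is VALID: LHS = RHS = {4, 9, 10} ✓

Identity is valid. (A ∪ B)' = A' ∩ B' = {4, 9, 10}


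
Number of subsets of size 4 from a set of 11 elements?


C(n,k) = n! / (k!(n-k)!)
C(11,4) = 11! / (4!7!)
= 330

C(11,4) = 330


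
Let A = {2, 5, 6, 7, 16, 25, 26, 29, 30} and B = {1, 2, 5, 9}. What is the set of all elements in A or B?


A ∪ B = all elements in A or B (or both)
A = {2, 5, 6, 7, 16, 25, 26, 29, 30}
B = {1, 2, 5, 9}
A ∪ B = {1, 2, 5, 6, 7, 9, 16, 25, 26, 29, 30}

A ∪ B = {1, 2, 5, 6, 7, 9, 16, 25, 26, 29, 30}


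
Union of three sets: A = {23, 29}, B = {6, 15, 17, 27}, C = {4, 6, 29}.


A ∪ B = {6, 15, 17, 23, 27, 29}
(A ∪ B) ∪ C = {4, 6, 15, 17, 23, 27, 29}

A ∪ B ∪ C = {4, 6, 15, 17, 23, 27, 29}


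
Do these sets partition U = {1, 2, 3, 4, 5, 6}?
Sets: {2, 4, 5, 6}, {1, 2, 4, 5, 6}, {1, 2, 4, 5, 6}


A partition requires: (1) non-empty parts, (2) pairwise disjoint, (3) union = U
Parts: {2, 4, 5, 6}, {1, 2, 4, 5, 6}, {1, 2, 4, 5, 6}
Union of parts: {1, 2, 4, 5, 6}
U = {1, 2, 3, 4, 5, 6}
All non-empty? True
Pairwise disjoint? False
Covers U? False

No, not a valid partition


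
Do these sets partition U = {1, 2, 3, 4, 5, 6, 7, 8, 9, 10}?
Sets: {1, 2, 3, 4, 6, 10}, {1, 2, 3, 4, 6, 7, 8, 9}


A partition requires: (1) non-empty parts, (2) pairwise disjoint, (3) union = U
Parts: {1, 2, 3, 4, 6, 10}, {1, 2, 3, 4, 6, 7, 8, 9}
Union of parts: {1, 2, 3, 4, 6, 7, 8, 9, 10}
U = {1, 2, 3, 4, 5, 6, 7, 8, 9, 10}
All non-empty? True
Pairwise disjoint? False
Covers U? False

No, not a valid partition


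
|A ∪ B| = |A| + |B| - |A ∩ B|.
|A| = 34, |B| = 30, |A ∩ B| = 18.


|A ∪ B| = |A| + |B| - |A ∩ B|
= 34 + 30 - 18
= 46

|A ∪ B| = 46


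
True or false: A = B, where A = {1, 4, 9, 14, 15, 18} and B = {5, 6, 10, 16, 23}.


Two sets are equal iff they have exactly the same elements.
A = {1, 4, 9, 14, 15, 18}
B = {5, 6, 10, 16, 23}
Differences: {1, 4, 5, 6, 9, 10, 14, 15, 16, 18, 23}
A ≠ B

No, A ≠ B


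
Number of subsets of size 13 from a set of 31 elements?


C(n,k) = n! / (k!(n-k)!)
C(31,13) = 31! / (13!18!)
= 206253075

C(31,13) = 206253075


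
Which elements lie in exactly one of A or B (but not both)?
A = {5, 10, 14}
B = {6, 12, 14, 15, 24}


A △ B = (A \ B) ∪ (B \ A) = elements in exactly one of A or B
A \ B = {5, 10}
B \ A = {6, 12, 15, 24}
A △ B = {5, 6, 10, 12, 15, 24}

A △ B = {5, 6, 10, 12, 15, 24}


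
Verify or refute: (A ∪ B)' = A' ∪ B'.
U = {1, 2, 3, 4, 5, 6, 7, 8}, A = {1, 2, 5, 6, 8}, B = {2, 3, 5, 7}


LHS: A ∪ B = {1, 2, 3, 5, 6, 7, 8}
(A ∪ B)' = U \ (A ∪ B) = {4}
A' = {3, 4, 7}, B' = {1, 4, 6, 8}
Claimed RHS: A' ∪ B' = {1, 3, 4, 6, 7, 8}
Identity is INVALID: LHS = {4} but the RHS claimed here equals {1, 3, 4, 6, 7, 8}. The correct form is (A ∪ B)' = A' ∩ B'.

Identity is invalid: (A ∪ B)' = {4} but A' ∪ B' = {1, 3, 4, 6, 7, 8}. The correct De Morgan law is (A ∪ B)' = A' ∩ B'.


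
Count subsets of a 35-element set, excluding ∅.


Total subsets = 2^n = 2^35 = 34359738368
Non-empty subsets exclude the empty set: 2^n - 1
= 34359738368 - 1
= 34359738367

Number of non-empty subsets = 34359738367


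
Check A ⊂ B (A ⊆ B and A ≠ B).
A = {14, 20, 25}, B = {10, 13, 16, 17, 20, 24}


A ⊂ B requires: A ⊆ B AND A ≠ B.
A ⊆ B? No
A ⊄ B, so A is not a proper subset.

No, A is not a proper subset of B


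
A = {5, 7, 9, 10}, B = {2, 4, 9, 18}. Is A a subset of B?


A ⊆ B means every element of A is in B.
Elements in A not in B: {5, 7, 10}
So A ⊄ B.

No, A ⊄ B


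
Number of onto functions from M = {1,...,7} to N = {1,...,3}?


n = |M| = 7, k = |N| = 3. Surjections via inclusion-exclusion:
S(n,k) = Σ(-1)^i × C(k,i) × (k-i)^n, i=0 to k
i=0: (-1)^0×C(3,0)×3^7 = 2187
i=1: (-1)^1×C(3,1)×2^7 = -384
i=2: (-1)^2×C(3,2)×1^7 = 3
i=3: (-1)^3×C(3,3)×0^7 = 0
Total = 1806

Number of surjections = 1806


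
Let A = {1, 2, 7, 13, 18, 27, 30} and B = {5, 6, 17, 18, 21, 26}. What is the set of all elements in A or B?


A ∪ B = all elements in A or B (or both)
A = {1, 2, 7, 13, 18, 27, 30}
B = {5, 6, 17, 18, 21, 26}
A ∪ B = {1, 2, 5, 6, 7, 13, 17, 18, 21, 26, 27, 30}

A ∪ B = {1, 2, 5, 6, 7, 13, 17, 18, 21, 26, 27, 30}


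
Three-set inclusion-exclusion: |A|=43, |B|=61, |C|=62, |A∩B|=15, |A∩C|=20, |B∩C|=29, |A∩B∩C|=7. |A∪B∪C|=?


|A∪B∪C| = |A|+|B|+|C| - |A∩B|-|A∩C|-|B∩C| + |A∩B∩C|
= 43+61+62 - 15-20-29 + 7
= 166 - 64 + 7
= 109

|A ∪ B ∪ C| = 109


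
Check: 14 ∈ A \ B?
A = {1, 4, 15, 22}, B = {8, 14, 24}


A = {1, 4, 15, 22}, B = {8, 14, 24}
A \ B = elements in A but not in B
A \ B = {1, 4, 15, 22}
Checking if 14 ∈ A \ B
14 is not in A \ B → False

14 ∉ A \ B


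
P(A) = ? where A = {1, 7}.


|A| = 2, so |P(A)| = 2^2 = 4
Enumerate subsets by cardinality (0 to 2):
∅, {1}, {7}, {1, 7}

P(A) has 4 subsets: ∅, {1}, {7}, {1, 7}


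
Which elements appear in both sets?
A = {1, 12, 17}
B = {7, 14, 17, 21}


A ∩ B = elements in both A and B
A = {1, 12, 17}
B = {7, 14, 17, 21}
A ∩ B = {17}

A ∩ B = {17}


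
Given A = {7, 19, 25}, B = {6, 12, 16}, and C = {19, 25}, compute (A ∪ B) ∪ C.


A ∪ B = {6, 7, 12, 16, 19, 25}
(A ∪ B) ∪ C = {6, 7, 12, 16, 19, 25}

A ∪ B ∪ C = {6, 7, 12, 16, 19, 25}


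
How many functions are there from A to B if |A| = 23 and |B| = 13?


Each of |A| = 23 inputs maps to any of |B| = 13 outputs.
# functions = |B|^|A| = 13^23
= 41753905413413116367045797

Number of functions = 41753905413413116367045797


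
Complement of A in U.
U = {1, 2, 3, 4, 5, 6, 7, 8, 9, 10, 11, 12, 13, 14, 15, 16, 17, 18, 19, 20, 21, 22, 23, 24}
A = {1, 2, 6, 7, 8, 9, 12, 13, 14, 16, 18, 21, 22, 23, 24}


Aᶜ = U \ A = elements in U but not in A
U = {1, 2, 3, 4, 5, 6, 7, 8, 9, 10, 11, 12, 13, 14, 15, 16, 17, 18, 19, 20, 21, 22, 23, 24}
A = {1, 2, 6, 7, 8, 9, 12, 13, 14, 16, 18, 21, 22, 23, 24}
Aᶜ = {3, 4, 5, 10, 11, 15, 17, 19, 20}

Aᶜ = {3, 4, 5, 10, 11, 15, 17, 19, 20}


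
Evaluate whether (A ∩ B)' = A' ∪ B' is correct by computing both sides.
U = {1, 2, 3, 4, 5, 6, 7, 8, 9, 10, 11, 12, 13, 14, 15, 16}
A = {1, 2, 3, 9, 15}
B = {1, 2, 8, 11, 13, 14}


LHS: A ∩ B = {1, 2}
(A ∩ B)' = U \ (A ∩ B) = {3, 4, 5, 6, 7, 8, 9, 10, 11, 12, 13, 14, 15, 16}
A' = {4, 5, 6, 7, 8, 10, 11, 12, 13, 14, 16}, B' = {3, 4, 5, 6, 7, 9, 10, 12, 15, 16}
Claimed RHS: A' ∪ B' = {3, 4, 5, 6, 7, 8, 9, 10, 11, 12, 13, 14, 15, 16}
Identity is VALID: LHS = RHS = {3, 4, 5, 6, 7, 8, 9, 10, 11, 12, 13, 14, 15, 16} ✓

Identity is valid. (A ∩ B)' = A' ∪ B' = {3, 4, 5, 6, 7, 8, 9, 10, 11, 12, 13, 14, 15, 16}


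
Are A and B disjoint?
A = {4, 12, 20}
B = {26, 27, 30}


Disjoint means A ∩ B = ∅.
A ∩ B = ∅
A ∩ B = ∅, so A and B are disjoint.

Yes, A and B are disjoint


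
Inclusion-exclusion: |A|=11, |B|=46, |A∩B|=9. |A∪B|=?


|A ∪ B| = |A| + |B| - |A ∩ B|
= 11 + 46 - 9
= 48

|A ∪ B| = 48


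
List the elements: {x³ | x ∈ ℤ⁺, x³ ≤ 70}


Checking each candidate:
Condition: positive perfect cubes ≤ 70
Result = {1, 8, 27, 64}

{1, 8, 27, 64}


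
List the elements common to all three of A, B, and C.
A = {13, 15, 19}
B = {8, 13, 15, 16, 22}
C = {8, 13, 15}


A ∩ B = {13, 15}
(A ∩ B) ∩ C = {13, 15}

A ∩ B ∩ C = {13, 15}


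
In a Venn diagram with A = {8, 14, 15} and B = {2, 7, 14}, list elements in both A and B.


A = {8, 14, 15}
B = {2, 7, 14}
Region: in both A and B
Elements: {14}

Elements in both A and B: {14}


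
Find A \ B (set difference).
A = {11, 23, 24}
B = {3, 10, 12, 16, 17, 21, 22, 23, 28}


A \ B = elements in A but not in B
A = {11, 23, 24}
B = {3, 10, 12, 16, 17, 21, 22, 23, 28}
Remove from A any elements in B
A \ B = {11, 24}

A \ B = {11, 24}


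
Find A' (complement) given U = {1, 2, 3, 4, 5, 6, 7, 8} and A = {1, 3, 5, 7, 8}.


Aᶜ = U \ A = elements in U but not in A
U = {1, 2, 3, 4, 5, 6, 7, 8}
A = {1, 3, 5, 7, 8}
Aᶜ = {2, 4, 6}

Aᶜ = {2, 4, 6}


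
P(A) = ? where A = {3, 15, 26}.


|A| = 3, so |P(A)| = 2^3 = 8
Enumerate subsets by cardinality (0 to 3):
∅, {3}, {15}, {26}, {3, 15}, {3, 26}, {15, 26}, {3, 15, 26}

P(A) has 8 subsets: ∅, {3}, {15}, {26}, {3, 15}, {3, 26}, {15, 26}, {3, 15, 26}


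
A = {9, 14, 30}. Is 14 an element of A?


A = {9, 14, 30}
Checking if 14 is in A
14 is in A → True

14 ∈ A


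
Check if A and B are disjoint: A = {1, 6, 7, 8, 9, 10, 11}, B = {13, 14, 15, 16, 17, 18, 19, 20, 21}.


Disjoint means A ∩ B = ∅.
A ∩ B = ∅
A ∩ B = ∅, so A and B are disjoint.

Yes, A and B are disjoint


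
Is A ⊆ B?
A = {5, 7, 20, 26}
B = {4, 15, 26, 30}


A ⊆ B means every element of A is in B.
Elements in A not in B: {5, 7, 20}
So A ⊄ B.

No, A ⊄ B


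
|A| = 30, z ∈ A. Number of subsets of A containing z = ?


Subsets of A containing z correspond to subsets of A \ {z}, which has 29 elements.
Count = 2^(n-1) = 2^29
= 536870912

Number of subsets containing z = 536870912


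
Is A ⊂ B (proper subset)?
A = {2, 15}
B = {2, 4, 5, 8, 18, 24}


A ⊂ B requires: A ⊆ B AND A ≠ B.
A ⊆ B? No
A ⊄ B, so A is not a proper subset.

No, A is not a proper subset of B


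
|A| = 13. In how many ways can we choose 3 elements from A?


C(n,k) = n! / (k!(n-k)!)
C(13,3) = 13! / (3!10!)
= 286

C(13,3) = 286


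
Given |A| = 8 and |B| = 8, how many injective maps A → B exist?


An injection sends each of |A| = 8 inputs to a distinct output in B.
# injections = |B|·(|B|-1)·…·(|B|-|A|+1) = 8! / (8 - 8)!
= 8 × 7 × 6 × 5 × 4 × 3 × 2 × 1
= 40320

Number of injections = 40320


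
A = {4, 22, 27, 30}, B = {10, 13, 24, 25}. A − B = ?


A \ B = elements in A but not in B
A = {4, 22, 27, 30}
B = {10, 13, 24, 25}
Remove from A any elements in B
A \ B = {4, 22, 27, 30}

A \ B = {4, 22, 27, 30}


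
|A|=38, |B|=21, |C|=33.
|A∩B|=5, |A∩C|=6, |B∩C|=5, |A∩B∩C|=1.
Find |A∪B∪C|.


|A∪B∪C| = |A|+|B|+|C| - |A∩B|-|A∩C|-|B∩C| + |A∩B∩C|
= 38+21+33 - 5-6-5 + 1
= 92 - 16 + 1
= 77

|A ∪ B ∪ C| = 77


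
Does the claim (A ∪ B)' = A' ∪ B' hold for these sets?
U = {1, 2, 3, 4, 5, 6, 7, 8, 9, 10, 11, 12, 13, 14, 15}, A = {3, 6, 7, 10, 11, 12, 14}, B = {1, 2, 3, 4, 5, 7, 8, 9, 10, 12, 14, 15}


LHS: A ∪ B = {1, 2, 3, 4, 5, 6, 7, 8, 9, 10, 11, 12, 14, 15}
(A ∪ B)' = U \ (A ∪ B) = {13}
A' = {1, 2, 4, 5, 8, 9, 13, 15}, B' = {6, 11, 13}
Claimed RHS: A' ∪ B' = {1, 2, 4, 5, 6, 8, 9, 11, 13, 15}
Identity is INVALID: LHS = {13} but the RHS claimed here equals {1, 2, 4, 5, 6, 8, 9, 11, 13, 15}. The correct form is (A ∪ B)' = A' ∩ B'.

Identity is invalid: (A ∪ B)' = {13} but A' ∪ B' = {1, 2, 4, 5, 6, 8, 9, 11, 13, 15}. The correct De Morgan law is (A ∪ B)' = A' ∩ B'.


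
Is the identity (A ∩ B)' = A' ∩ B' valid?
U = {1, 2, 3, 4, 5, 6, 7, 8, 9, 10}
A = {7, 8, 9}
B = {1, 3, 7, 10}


LHS: A ∩ B = {7}
(A ∩ B)' = U \ (A ∩ B) = {1, 2, 3, 4, 5, 6, 8, 9, 10}
A' = {1, 2, 3, 4, 5, 6, 10}, B' = {2, 4, 5, 6, 8, 9}
Claimed RHS: A' ∩ B' = {2, 4, 5, 6}
Identity is INVALID: LHS = {1, 2, 3, 4, 5, 6, 8, 9, 10} but the RHS claimed here equals {2, 4, 5, 6}. The correct form is (A ∩ B)' = A' ∪ B'.

Identity is invalid: (A ∩ B)' = {1, 2, 3, 4, 5, 6, 8, 9, 10} but A' ∩ B' = {2, 4, 5, 6}. The correct De Morgan law is (A ∩ B)' = A' ∪ B'.


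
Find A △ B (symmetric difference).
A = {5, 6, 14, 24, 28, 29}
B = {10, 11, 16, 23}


A △ B = (A \ B) ∪ (B \ A) = elements in exactly one of A or B
A \ B = {5, 6, 14, 24, 28, 29}
B \ A = {10, 11, 16, 23}
A △ B = {5, 6, 10, 11, 14, 16, 23, 24, 28, 29}

A △ B = {5, 6, 10, 11, 14, 16, 23, 24, 28, 29}


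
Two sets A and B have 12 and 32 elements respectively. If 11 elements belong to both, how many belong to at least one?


|A ∪ B| = |A| + |B| - |A ∩ B|
= 12 + 32 - 11
= 33

|A ∪ B| = 33


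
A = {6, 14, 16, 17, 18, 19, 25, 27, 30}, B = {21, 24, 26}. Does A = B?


Two sets are equal iff they have exactly the same elements.
A = {6, 14, 16, 17, 18, 19, 25, 27, 30}
B = {21, 24, 26}
Differences: {6, 14, 16, 17, 18, 19, 21, 24, 25, 26, 27, 30}
A ≠ B

No, A ≠ B


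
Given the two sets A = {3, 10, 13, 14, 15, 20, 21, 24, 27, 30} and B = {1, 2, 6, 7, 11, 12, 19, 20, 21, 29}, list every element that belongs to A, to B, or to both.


A ∪ B = all elements in A or B (or both)
A = {3, 10, 13, 14, 15, 20, 21, 24, 27, 30}
B = {1, 2, 6, 7, 11, 12, 19, 20, 21, 29}
A ∪ B = {1, 2, 3, 6, 7, 10, 11, 12, 13, 14, 15, 19, 20, 21, 24, 27, 29, 30}

A ∪ B = {1, 2, 3, 6, 7, 10, 11, 12, 13, 14, 15, 19, 20, 21, 24, 27, 29, 30}


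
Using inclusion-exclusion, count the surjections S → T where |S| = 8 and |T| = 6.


n = |S| = 8, k = |T| = 6. Surjections via inclusion-exclusion:
S(n,k) = Σ(-1)^i × C(k,i) × (k-i)^n, i=0 to k
i=0: (-1)^0×C(6,0)×6^8 = 1679616
i=1: (-1)^1×C(6,1)×5^8 = -2343750
i=2: (-1)^2×C(6,2)×4^8 = 983040
i=3: (-1)^3×C(6,3)×3^8 = -131220
i=4: (-1)^4×C(6,4)×2^8 = 3840
i=5: (-1)^5×C(6,5)×1^8 = -6
i=6: (-1)^6×C(6,6)×0^8 = 0
Total = 191520

Number of surjections = 191520


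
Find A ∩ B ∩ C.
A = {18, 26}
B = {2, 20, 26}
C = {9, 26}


A ∩ B = {26}
(A ∩ B) ∩ C = {26}

A ∩ B ∩ C = {26}


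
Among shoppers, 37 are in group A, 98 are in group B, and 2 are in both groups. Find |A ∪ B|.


|A ∪ B| = |A| + |B| - |A ∩ B|
= 37 + 98 - 2
= 133

|A ∪ B| = 133


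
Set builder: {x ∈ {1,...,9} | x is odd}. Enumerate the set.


Checking each candidate:
Condition: odd numbers in {1,...,9}
Result = {1, 3, 5, 7, 9}

{1, 3, 5, 7, 9}


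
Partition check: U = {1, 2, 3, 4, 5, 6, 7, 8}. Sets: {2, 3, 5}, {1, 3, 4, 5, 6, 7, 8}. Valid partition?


A partition requires: (1) non-empty parts, (2) pairwise disjoint, (3) union = U
Parts: {2, 3, 5}, {1, 3, 4, 5, 6, 7, 8}
Union of parts: {1, 2, 3, 4, 5, 6, 7, 8}
U = {1, 2, 3, 4, 5, 6, 7, 8}
All non-empty? True
Pairwise disjoint? False
Covers U? True

No, not a valid partition


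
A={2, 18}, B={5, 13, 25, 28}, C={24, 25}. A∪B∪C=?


A ∪ B = {2, 5, 13, 18, 25, 28}
(A ∪ B) ∪ C = {2, 5, 13, 18, 24, 25, 28}

A ∪ B ∪ C = {2, 5, 13, 18, 24, 25, 28}


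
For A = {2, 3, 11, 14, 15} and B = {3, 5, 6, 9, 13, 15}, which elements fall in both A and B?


A = {2, 3, 11, 14, 15}
B = {3, 5, 6, 9, 13, 15}
Region: in both A and B
Elements: {3, 15}

Elements in both A and B: {3, 15}


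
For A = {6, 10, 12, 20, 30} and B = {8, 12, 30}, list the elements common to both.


A ∩ B = elements in both A and B
A = {6, 10, 12, 20, 30}
B = {8, 12, 30}
A ∩ B = {12, 30}

A ∩ B = {12, 30}


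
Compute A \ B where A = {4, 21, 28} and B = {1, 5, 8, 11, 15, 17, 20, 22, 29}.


A \ B = elements in A but not in B
A = {4, 21, 28}
B = {1, 5, 8, 11, 15, 17, 20, 22, 29}
Remove from A any elements in B
A \ B = {4, 21, 28}

A \ B = {4, 21, 28}


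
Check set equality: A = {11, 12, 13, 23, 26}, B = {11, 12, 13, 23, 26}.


Two sets are equal iff they have exactly the same elements.
A = {11, 12, 13, 23, 26}
B = {11, 12, 13, 23, 26}
Same elements → A = B

Yes, A = B


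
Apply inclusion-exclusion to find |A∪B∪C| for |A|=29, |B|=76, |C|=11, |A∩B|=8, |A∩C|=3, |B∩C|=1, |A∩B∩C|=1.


|A∪B∪C| = |A|+|B|+|C| - |A∩B|-|A∩C|-|B∩C| + |A∩B∩C|
= 29+76+11 - 8-3-1 + 1
= 116 - 12 + 1
= 105

|A ∪ B ∪ C| = 105


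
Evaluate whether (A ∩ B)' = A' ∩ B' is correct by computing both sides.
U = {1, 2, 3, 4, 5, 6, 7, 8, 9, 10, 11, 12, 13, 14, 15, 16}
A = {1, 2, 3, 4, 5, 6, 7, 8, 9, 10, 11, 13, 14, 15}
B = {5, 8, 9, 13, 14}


LHS: A ∩ B = {5, 8, 9, 13, 14}
(A ∩ B)' = U \ (A ∩ B) = {1, 2, 3, 4, 6, 7, 10, 11, 12, 15, 16}
A' = {12, 16}, B' = {1, 2, 3, 4, 6, 7, 10, 11, 12, 15, 16}
Claimed RHS: A' ∩ B' = {12, 16}
Identity is INVALID: LHS = {1, 2, 3, 4, 6, 7, 10, 11, 12, 15, 16} but the RHS claimed here equals {12, 16}. The correct form is (A ∩ B)' = A' ∪ B'.

Identity is invalid: (A ∩ B)' = {1, 2, 3, 4, 6, 7, 10, 11, 12, 15, 16} but A' ∩ B' = {12, 16}. The correct De Morgan law is (A ∩ B)' = A' ∪ B'.


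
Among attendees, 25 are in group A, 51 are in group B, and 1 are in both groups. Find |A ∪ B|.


|A ∪ B| = |A| + |B| - |A ∩ B|
= 25 + 51 - 1
= 75

|A ∪ B| = 75


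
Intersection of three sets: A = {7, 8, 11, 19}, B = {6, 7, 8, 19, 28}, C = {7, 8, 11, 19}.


A ∩ B = {7, 8, 19}
(A ∩ B) ∩ C = {7, 8, 19}

A ∩ B ∩ C = {7, 8, 19}


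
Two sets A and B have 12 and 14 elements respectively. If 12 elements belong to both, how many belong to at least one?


|A ∪ B| = |A| + |B| - |A ∩ B|
= 12 + 14 - 12
= 14

|A ∪ B| = 14


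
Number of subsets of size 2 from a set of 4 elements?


C(n,k) = n! / (k!(n-k)!)
C(4,2) = 4! / (2!2!)
= 6

C(4,2) = 6


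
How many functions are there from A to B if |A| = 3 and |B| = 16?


Each of |A| = 3 inputs maps to any of |B| = 16 outputs.
# functions = |B|^|A| = 16^3
= 4096

Number of functions = 4096


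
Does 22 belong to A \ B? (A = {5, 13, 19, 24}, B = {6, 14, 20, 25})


A = {5, 13, 19, 24}, B = {6, 14, 20, 25}
A \ B = elements in A but not in B
A \ B = {5, 13, 19, 24}
Checking if 22 ∈ A \ B
22 is not in A \ B → False

22 ∉ A \ B


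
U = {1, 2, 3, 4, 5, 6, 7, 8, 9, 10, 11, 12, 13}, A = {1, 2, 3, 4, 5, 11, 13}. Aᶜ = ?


Aᶜ = U \ A = elements in U but not in A
U = {1, 2, 3, 4, 5, 6, 7, 8, 9, 10, 11, 12, 13}
A = {1, 2, 3, 4, 5, 11, 13}
Aᶜ = {6, 7, 8, 9, 10, 12}

Aᶜ = {6, 7, 8, 9, 10, 12}


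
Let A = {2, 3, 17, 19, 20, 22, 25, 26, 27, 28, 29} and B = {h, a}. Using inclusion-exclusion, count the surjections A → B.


n = |A| = 11, k = |B| = 2. Surjections via inclusion-exclusion:
S(n,k) = Σ(-1)^i × C(k,i) × (k-i)^n, i=0 to k
i=0: (-1)^0×C(2,0)×2^11 = 2048
i=1: (-1)^1×C(2,1)×1^11 = -2
i=2: (-1)^2×C(2,2)×0^11 = 0
Total = 2046

Number of surjections = 2046


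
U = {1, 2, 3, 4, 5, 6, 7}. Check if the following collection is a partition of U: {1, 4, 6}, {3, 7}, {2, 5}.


A partition requires: (1) non-empty parts, (2) pairwise disjoint, (3) union = U
Parts: {1, 4, 6}, {3, 7}, {2, 5}
Union of parts: {1, 2, 3, 4, 5, 6, 7}
U = {1, 2, 3, 4, 5, 6, 7}
All non-empty? True
Pairwise disjoint? True
Covers U? True

Yes, valid partition


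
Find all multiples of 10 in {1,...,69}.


Checking each candidate:
Condition: multiples of 10 in {1,...,69}
Result = {10, 20, 30, 40, 50, 60}

{10, 20, 30, 40, 50, 60}


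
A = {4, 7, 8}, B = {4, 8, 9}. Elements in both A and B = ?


A = {4, 7, 8}
B = {4, 8, 9}
Region: in both A and B
Elements: {4, 8}

Elements in both A and B: {4, 8}


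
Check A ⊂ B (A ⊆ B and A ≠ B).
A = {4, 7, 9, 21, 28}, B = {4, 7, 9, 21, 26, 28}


A ⊂ B requires: A ⊆ B AND A ≠ B.
A ⊆ B? Yes
A = B? No
A ⊂ B: Yes (A is a proper subset of B)

Yes, A ⊂ B


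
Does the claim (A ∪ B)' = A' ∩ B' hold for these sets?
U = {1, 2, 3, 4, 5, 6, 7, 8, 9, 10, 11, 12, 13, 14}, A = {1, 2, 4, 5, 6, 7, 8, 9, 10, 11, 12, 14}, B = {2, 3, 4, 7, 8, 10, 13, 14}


LHS: A ∪ B = {1, 2, 3, 4, 5, 6, 7, 8, 9, 10, 11, 12, 13, 14}
(A ∪ B)' = U \ (A ∪ B) = ∅
A' = {3, 13}, B' = {1, 5, 6, 9, 11, 12}
Claimed RHS: A' ∩ B' = ∅
Identity is VALID: LHS = RHS = ∅ ✓

Identity is valid. (A ∪ B)' = A' ∩ B' = ∅


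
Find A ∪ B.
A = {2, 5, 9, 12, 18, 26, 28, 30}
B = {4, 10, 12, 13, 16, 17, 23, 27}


A ∪ B = all elements in A or B (or both)
A = {2, 5, 9, 12, 18, 26, 28, 30}
B = {4, 10, 12, 13, 16, 17, 23, 27}
A ∪ B = {2, 4, 5, 9, 10, 12, 13, 16, 17, 18, 23, 26, 27, 28, 30}

A ∪ B = {2, 4, 5, 9, 10, 12, 13, 16, 17, 18, 23, 26, 27, 28, 30}


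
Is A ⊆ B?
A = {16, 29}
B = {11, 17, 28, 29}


A ⊆ B means every element of A is in B.
Elements in A not in B: {16}
So A ⊄ B.

No, A ⊄ B


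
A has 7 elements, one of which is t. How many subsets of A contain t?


Subsets of A containing t correspond to subsets of A \ {t}, which has 6 elements.
Count = 2^(n-1) = 2^6
= 64

Number of subsets containing t = 64


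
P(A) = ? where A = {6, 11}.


|A| = 2, so |P(A)| = 2^2 = 4
Enumerate subsets by cardinality (0 to 2):
∅, {6}, {11}, {6, 11}

P(A) has 4 subsets: ∅, {6}, {11}, {6, 11}


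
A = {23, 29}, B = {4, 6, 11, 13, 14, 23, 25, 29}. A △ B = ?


A △ B = (A \ B) ∪ (B \ A) = elements in exactly one of A or B
A \ B = ∅
B \ A = {4, 6, 11, 13, 14, 25}
A △ B = {4, 6, 11, 13, 14, 25}

A △ B = {4, 6, 11, 13, 14, 25}


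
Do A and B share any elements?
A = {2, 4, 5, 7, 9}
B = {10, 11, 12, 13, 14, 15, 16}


Disjoint means A ∩ B = ∅.
A ∩ B = ∅
A ∩ B = ∅, so A and B are disjoint.

No — A and B share no elements (A ∩ B = ∅), so they are disjoint


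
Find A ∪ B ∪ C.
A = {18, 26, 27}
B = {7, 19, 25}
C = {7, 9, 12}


A ∪ B = {7, 18, 19, 25, 26, 27}
(A ∪ B) ∪ C = {7, 9, 12, 18, 19, 25, 26, 27}

A ∪ B ∪ C = {7, 9, 12, 18, 19, 25, 26, 27}


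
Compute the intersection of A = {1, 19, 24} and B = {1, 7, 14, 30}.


A ∩ B = elements in both A and B
A = {1, 19, 24}
B = {1, 7, 14, 30}
A ∩ B = {1}

A ∩ B = {1}


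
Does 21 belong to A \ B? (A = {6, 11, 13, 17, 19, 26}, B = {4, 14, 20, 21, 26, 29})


A = {6, 11, 13, 17, 19, 26}, B = {4, 14, 20, 21, 26, 29}
A \ B = elements in A but not in B
A \ B = {6, 11, 13, 17, 19}
Checking if 21 ∈ A \ B
21 is not in A \ B → False

21 ∉ A \ B


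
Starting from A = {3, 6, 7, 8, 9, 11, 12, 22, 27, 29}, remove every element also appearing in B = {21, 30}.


A \ B = elements in A but not in B
A = {3, 6, 7, 8, 9, 11, 12, 22, 27, 29}
B = {21, 30}
Remove from A any elements in B
A \ B = {3, 6, 7, 8, 9, 11, 12, 22, 27, 29}

A \ B = {3, 6, 7, 8, 9, 11, 12, 22, 27, 29}


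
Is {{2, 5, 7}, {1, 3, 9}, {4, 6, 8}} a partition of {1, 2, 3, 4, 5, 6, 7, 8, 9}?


A partition requires: (1) non-empty parts, (2) pairwise disjoint, (3) union = U
Parts: {2, 5, 7}, {1, 3, 9}, {4, 6, 8}
Union of parts: {1, 2, 3, 4, 5, 6, 7, 8, 9}
U = {1, 2, 3, 4, 5, 6, 7, 8, 9}
All non-empty? True
Pairwise disjoint? True
Covers U? True

Yes, valid partition


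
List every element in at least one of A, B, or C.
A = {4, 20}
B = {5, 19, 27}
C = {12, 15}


A ∪ B = {4, 5, 19, 20, 27}
(A ∪ B) ∪ C = {4, 5, 12, 15, 19, 20, 27}

A ∪ B ∪ C = {4, 5, 12, 15, 19, 20, 27}


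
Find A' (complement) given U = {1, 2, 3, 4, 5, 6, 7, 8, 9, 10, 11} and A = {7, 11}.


Aᶜ = U \ A = elements in U but not in A
U = {1, 2, 3, 4, 5, 6, 7, 8, 9, 10, 11}
A = {7, 11}
Aᶜ = {1, 2, 3, 4, 5, 6, 8, 9, 10}

Aᶜ = {1, 2, 3, 4, 5, 6, 8, 9, 10}


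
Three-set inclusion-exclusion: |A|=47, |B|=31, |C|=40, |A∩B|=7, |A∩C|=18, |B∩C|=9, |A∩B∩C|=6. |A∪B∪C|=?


|A∪B∪C| = |A|+|B|+|C| - |A∩B|-|A∩C|-|B∩C| + |A∩B∩C|
= 47+31+40 - 7-18-9 + 6
= 118 - 34 + 6
= 90

|A ∪ B ∪ C| = 90


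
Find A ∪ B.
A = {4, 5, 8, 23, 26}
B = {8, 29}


A ∪ B = all elements in A or B (or both)
A = {4, 5, 8, 23, 26}
B = {8, 29}
A ∪ B = {4, 5, 8, 23, 26, 29}

A ∪ B = {4, 5, 8, 23, 26, 29}


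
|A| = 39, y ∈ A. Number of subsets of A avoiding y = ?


Subsets of A avoiding y are subsets of A \ {y}, which has 38 elements.
Count = 2^(n-1) = 2^38
= 274877906944

Number of subsets avoiding y = 274877906944


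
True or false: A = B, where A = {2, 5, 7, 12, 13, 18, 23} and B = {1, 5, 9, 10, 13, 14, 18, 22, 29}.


Two sets are equal iff they have exactly the same elements.
A = {2, 5, 7, 12, 13, 18, 23}
B = {1, 5, 9, 10, 13, 14, 18, 22, 29}
Differences: {1, 2, 7, 9, 10, 12, 14, 22, 23, 29}
A ≠ B

No, A ≠ B


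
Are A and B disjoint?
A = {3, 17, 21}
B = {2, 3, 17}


Disjoint means A ∩ B = ∅.
A ∩ B = {3, 17}
A ∩ B ≠ ∅, so A and B are NOT disjoint.

No, A and B are not disjoint (A ∩ B = {3, 17})


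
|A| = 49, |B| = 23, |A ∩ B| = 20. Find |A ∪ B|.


|A ∪ B| = |A| + |B| - |A ∩ B|
= 49 + 23 - 20
= 52

|A ∪ B| = 52


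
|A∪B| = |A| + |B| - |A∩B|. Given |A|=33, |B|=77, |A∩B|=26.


|A ∪ B| = |A| + |B| - |A ∩ B|
= 33 + 77 - 26
= 84

|A ∪ B| = 84


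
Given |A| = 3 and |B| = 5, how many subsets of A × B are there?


A relation from A to B is any subset of A × B.
|A × B| = 3 × 5 = 15
# relations = 2^|A × B| = 2^15 = 32768

Number of relations = 32768


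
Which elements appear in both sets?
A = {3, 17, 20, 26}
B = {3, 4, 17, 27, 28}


A ∩ B = elements in both A and B
A = {3, 17, 20, 26}
B = {3, 4, 17, 27, 28}
A ∩ B = {3, 17}

A ∩ B = {3, 17}


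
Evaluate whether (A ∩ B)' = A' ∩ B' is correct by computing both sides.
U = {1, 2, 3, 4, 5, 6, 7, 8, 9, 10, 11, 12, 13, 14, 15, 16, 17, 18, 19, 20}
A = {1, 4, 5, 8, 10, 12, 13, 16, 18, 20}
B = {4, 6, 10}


LHS: A ∩ B = {4, 10}
(A ∩ B)' = U \ (A ∩ B) = {1, 2, 3, 5, 6, 7, 8, 9, 11, 12, 13, 14, 15, 16, 17, 18, 19, 20}
A' = {2, 3, 6, 7, 9, 11, 14, 15, 17, 19}, B' = {1, 2, 3, 5, 7, 8, 9, 11, 12, 13, 14, 15, 16, 17, 18, 19, 20}
Claimed RHS: A' ∩ B' = {2, 3, 7, 9, 11, 14, 15, 17, 19}
Identity is INVALID: LHS = {1, 2, 3, 5, 6, 7, 8, 9, 11, 12, 13, 14, 15, 16, 17, 18, 19, 20} but the RHS claimed here equals {2, 3, 7, 9, 11, 14, 15, 17, 19}. The correct form is (A ∩ B)' = A' ∪ B'.

Identity is invalid: (A ∩ B)' = {1, 2, 3, 5, 6, 7, 8, 9, 11, 12, 13, 14, 15, 16, 17, 18, 19, 20} but A' ∩ B' = {2, 3, 7, 9, 11, 14, 15, 17, 19}. The correct De Morgan law is (A ∩ B)' = A' ∪ B'.


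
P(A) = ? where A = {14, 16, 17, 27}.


|A| = 4, so |P(A)| = 2^4 = 16
Enumerate subsets by cardinality (0 to 4):
∅, {14}, {16}, {17}, {27}, {14, 16}, {14, 17}, {14, 27}, {16, 17}, {16, 27}, {17, 27}, {14, 16, 17}, {14, 16, 27}, {14, 17, 27}, {16, 17, 27}, {14, 16, 17, 27}

P(A) has 16 subsets: ∅, {14}, {16}, {17}, {27}, {14, 16}, {14, 17}, {14, 27}, {16, 17}, {16, 27}, {17, 27}, {14, 16, 17}, {14, 16, 27}, {14, 17, 27}, {16, 17, 27}, {14, 16, 17, 27}


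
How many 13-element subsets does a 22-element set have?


C(n,k) = n! / (k!(n-k)!)
C(22,13) = 22! / (13!9!)
= 497420

C(22,13) = 497420


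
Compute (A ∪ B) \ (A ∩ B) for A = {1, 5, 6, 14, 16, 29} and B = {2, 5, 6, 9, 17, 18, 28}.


A △ B = (A \ B) ∪ (B \ A) = elements in exactly one of A or B
A \ B = {1, 14, 16, 29}
B \ A = {2, 9, 17, 18, 28}
A △ B = {1, 2, 9, 14, 16, 17, 18, 28, 29}

A △ B = {1, 2, 9, 14, 16, 17, 18, 28, 29}


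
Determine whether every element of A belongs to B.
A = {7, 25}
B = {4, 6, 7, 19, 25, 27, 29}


A ⊆ B means every element of A is in B.
All elements of A are in B.
So A ⊆ B.

Yes, A ⊆ B


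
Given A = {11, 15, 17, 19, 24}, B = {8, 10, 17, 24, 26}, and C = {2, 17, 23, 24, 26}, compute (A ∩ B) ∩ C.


A ∩ B = {17, 24}
(A ∩ B) ∩ C = {17, 24}

A ∩ B ∩ C = {17, 24}


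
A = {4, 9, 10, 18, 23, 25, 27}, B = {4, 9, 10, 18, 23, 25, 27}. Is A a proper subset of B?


A ⊂ B requires: A ⊆ B AND A ≠ B.
A ⊆ B? Yes
A = B? Yes
A = B, so A is not a PROPER subset.

No, A is not a proper subset of B


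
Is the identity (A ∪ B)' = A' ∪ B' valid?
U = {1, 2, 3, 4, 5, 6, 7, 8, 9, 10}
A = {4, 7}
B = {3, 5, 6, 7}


LHS: A ∪ B = {3, 4, 5, 6, 7}
(A ∪ B)' = U \ (A ∪ B) = {1, 2, 8, 9, 10}
A' = {1, 2, 3, 5, 6, 8, 9, 10}, B' = {1, 2, 4, 8, 9, 10}
Claimed RHS: A' ∪ B' = {1, 2, 3, 4, 5, 6, 8, 9, 10}
Identity is INVALID: LHS = {1, 2, 8, 9, 10} but the RHS claimed here equals {1, 2, 3, 4, 5, 6, 8, 9, 10}. The correct form is (A ∪ B)' = A' ∩ B'.

Identity is invalid: (A ∪ B)' = {1, 2, 8, 9, 10} but A' ∪ B' = {1, 2, 3, 4, 5, 6, 8, 9, 10}. The correct De Morgan law is (A ∪ B)' = A' ∩ B'.


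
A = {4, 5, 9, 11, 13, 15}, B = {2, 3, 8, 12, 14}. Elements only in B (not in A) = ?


A = {4, 5, 9, 11, 13, 15}
B = {2, 3, 8, 12, 14}
Region: only in B (not in A)
Elements: {2, 3, 8, 12, 14}

Elements only in B (not in A): {2, 3, 8, 12, 14}


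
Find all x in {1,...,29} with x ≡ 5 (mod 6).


Checking each candidate:
Condition: x in {1,...,29} with x ≡ 5 (mod 6)
Result = {5, 11, 17, 23, 29}

{5, 11, 17, 23, 29}


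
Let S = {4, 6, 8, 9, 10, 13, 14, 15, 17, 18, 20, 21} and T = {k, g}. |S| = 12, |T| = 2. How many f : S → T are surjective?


n = |S| = 12, k = |T| = 2. Surjections via inclusion-exclusion:
S(n,k) = Σ(-1)^i × C(k,i) × (k-i)^n, i=0 to k
i=0: (-1)^0×C(2,0)×2^12 = 4096
i=1: (-1)^1×C(2,1)×1^12 = -2
i=2: (-1)^2×C(2,2)×0^12 = 0
Total = 4094

Number of surjections = 4094


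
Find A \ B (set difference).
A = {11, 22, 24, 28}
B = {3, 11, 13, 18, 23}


A \ B = elements in A but not in B
A = {11, 22, 24, 28}
B = {3, 11, 13, 18, 23}
Remove from A any elements in B
A \ B = {22, 24, 28}

A \ B = {22, 24, 28}


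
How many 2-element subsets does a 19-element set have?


C(n,k) = n! / (k!(n-k)!)
C(19,2) = 19! / (2!17!)
= 171

C(19,2) = 171


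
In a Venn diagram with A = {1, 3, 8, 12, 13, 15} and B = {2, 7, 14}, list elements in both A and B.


A = {1, 3, 8, 12, 13, 15}
B = {2, 7, 14}
Region: in both A and B
Elements: ∅

Elements in both A and B: ∅


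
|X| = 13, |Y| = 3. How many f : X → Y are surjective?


n = |X| = 13, k = |Y| = 3. Surjections via inclusion-exclusion:
S(n,k) = Σ(-1)^i × C(k,i) × (k-i)^n, i=0 to k
i=0: (-1)^0×C(3,0)×3^13 = 1594323
i=1: (-1)^1×C(3,1)×2^13 = -24576
i=2: (-1)^2×C(3,2)×1^13 = 3
i=3: (-1)^3×C(3,3)×0^13 = 0
Total = 1569750

Number of surjections = 1569750


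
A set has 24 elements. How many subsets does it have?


Number of subsets = 2^n
= 2^24
= 16777216

|P(A)| = 16777216


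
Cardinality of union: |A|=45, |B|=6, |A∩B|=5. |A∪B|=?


|A ∪ B| = |A| + |B| - |A ∩ B|
= 45 + 6 - 5
= 46

|A ∪ B| = 46


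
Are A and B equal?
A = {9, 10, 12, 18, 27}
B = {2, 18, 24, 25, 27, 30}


Two sets are equal iff they have exactly the same elements.
A = {9, 10, 12, 18, 27}
B = {2, 18, 24, 25, 27, 30}
Differences: {2, 9, 10, 12, 24, 25, 30}
A ≠ B

No, A ≠ B


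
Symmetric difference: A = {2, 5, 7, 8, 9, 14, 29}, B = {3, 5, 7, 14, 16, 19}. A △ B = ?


A △ B = (A \ B) ∪ (B \ A) = elements in exactly one of A or B
A \ B = {2, 8, 9, 29}
B \ A = {3, 16, 19}
A △ B = {2, 3, 8, 9, 16, 19, 29}

A △ B = {2, 3, 8, 9, 16, 19, 29}


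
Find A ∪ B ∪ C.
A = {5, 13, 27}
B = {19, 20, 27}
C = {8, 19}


A ∪ B = {5, 13, 19, 20, 27}
(A ∪ B) ∪ C = {5, 8, 13, 19, 20, 27}

A ∪ B ∪ C = {5, 8, 13, 19, 20, 27}


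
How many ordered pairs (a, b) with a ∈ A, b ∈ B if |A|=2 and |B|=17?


|A × B| = |A| × |B|
= 2 × 17
= 34

|A × B| = 34


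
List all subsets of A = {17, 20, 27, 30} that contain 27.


A subset of A contains 27 iff the remaining 3 elements form any subset of A \ {27}.
Count: 2^(n-1) = 2^3 = 8
Subsets containing 27: {27}, {17, 27}, {20, 27}, {27, 30}, {17, 20, 27}, {17, 27, 30}, {20, 27, 30}, {17, 20, 27, 30}

Subsets containing 27 (8 total): {27}, {17, 27}, {20, 27}, {27, 30}, {17, 20, 27}, {17, 27, 30}, {20, 27, 30}, {17, 20, 27, 30}


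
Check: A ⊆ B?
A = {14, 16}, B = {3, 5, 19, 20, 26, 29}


A ⊆ B means every element of A is in B.
Elements in A not in B: {14, 16}
So A ⊄ B.

No, A ⊄ B


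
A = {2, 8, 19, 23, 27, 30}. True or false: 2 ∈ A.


A = {2, 8, 19, 23, 27, 30}
Checking if 2 is in A
2 is in A → True

2 ∈ A


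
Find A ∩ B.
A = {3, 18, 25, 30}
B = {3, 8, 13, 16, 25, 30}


A ∩ B = elements in both A and B
A = {3, 18, 25, 30}
B = {3, 8, 13, 16, 25, 30}
A ∩ B = {3, 25, 30}

A ∩ B = {3, 25, 30}


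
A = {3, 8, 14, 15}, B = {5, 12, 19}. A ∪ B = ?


A ∪ B = all elements in A or B (or both)
A = {3, 8, 14, 15}
B = {5, 12, 19}
A ∪ B = {3, 5, 8, 12, 14, 15, 19}

A ∪ B = {3, 5, 8, 12, 14, 15, 19}


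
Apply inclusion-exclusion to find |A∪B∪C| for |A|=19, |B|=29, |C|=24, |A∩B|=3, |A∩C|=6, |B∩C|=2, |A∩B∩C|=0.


|A∪B∪C| = |A|+|B|+|C| - |A∩B|-|A∩C|-|B∩C| + |A∩B∩C|
= 19+29+24 - 3-6-2 + 0
= 72 - 11 + 0
= 61

|A ∪ B ∪ C| = 61


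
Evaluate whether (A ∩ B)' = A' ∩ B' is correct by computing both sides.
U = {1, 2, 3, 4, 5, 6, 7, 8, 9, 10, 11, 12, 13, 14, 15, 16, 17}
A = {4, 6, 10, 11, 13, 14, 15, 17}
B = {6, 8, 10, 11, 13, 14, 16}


LHS: A ∩ B = {6, 10, 11, 13, 14}
(A ∩ B)' = U \ (A ∩ B) = {1, 2, 3, 4, 5, 7, 8, 9, 12, 15, 16, 17}
A' = {1, 2, 3, 5, 7, 8, 9, 12, 16}, B' = {1, 2, 3, 4, 5, 7, 9, 12, 15, 17}
Claimed RHS: A' ∩ B' = {1, 2, 3, 5, 7, 9, 12}
Identity is INVALID: LHS = {1, 2, 3, 4, 5, 7, 8, 9, 12, 15, 16, 17} but the RHS claimed here equals {1, 2, 3, 5, 7, 9, 12}. The correct form is (A ∩ B)' = A' ∪ B'.

Identity is invalid: (A ∩ B)' = {1, 2, 3, 4, 5, 7, 8, 9, 12, 15, 16, 17} but A' ∩ B' = {1, 2, 3, 5, 7, 9, 12}. The correct De Morgan law is (A ∩ B)' = A' ∪ B'.


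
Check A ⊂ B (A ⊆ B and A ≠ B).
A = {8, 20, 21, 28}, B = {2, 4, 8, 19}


A ⊂ B requires: A ⊆ B AND A ≠ B.
A ⊆ B? No
A ⊄ B, so A is not a proper subset.

No, A is not a proper subset of B


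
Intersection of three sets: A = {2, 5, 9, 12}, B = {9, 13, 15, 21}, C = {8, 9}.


A ∩ B = {9}
(A ∩ B) ∩ C = {9}

A ∩ B ∩ C = {9}


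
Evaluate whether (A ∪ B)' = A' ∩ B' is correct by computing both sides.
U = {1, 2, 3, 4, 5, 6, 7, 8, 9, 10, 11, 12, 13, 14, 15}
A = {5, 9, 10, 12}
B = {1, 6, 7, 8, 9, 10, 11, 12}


LHS: A ∪ B = {1, 5, 6, 7, 8, 9, 10, 11, 12}
(A ∪ B)' = U \ (A ∪ B) = {2, 3, 4, 13, 14, 15}
A' = {1, 2, 3, 4, 6, 7, 8, 11, 13, 14, 15}, B' = {2, 3, 4, 5, 13, 14, 15}
Claimed RHS: A' ∩ B' = {2, 3, 4, 13, 14, 15}
Identity is VALID: LHS = RHS = {2, 3, 4, 13, 14, 15} ✓

Identity is valid. (A ∪ B)' = A' ∩ B' = {2, 3, 4, 13, 14, 15}


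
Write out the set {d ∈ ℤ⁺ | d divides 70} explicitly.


Checking each candidate:
Condition: positive divisors of 70
Result = {1, 2, 5, 7, 10, 14, 35, 70}

{1, 2, 5, 7, 10, 14, 35, 70}


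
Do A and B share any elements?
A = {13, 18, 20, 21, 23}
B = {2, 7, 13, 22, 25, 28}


Disjoint means A ∩ B = ∅.
A ∩ B = {13}
A ∩ B ≠ ∅, so A and B are NOT disjoint.

Yes — A and B share the element(s) of A ∩ B = {13}, so they are not disjoint


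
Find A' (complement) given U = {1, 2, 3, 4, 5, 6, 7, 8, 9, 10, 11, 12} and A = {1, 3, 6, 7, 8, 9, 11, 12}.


Aᶜ = U \ A = elements in U but not in A
U = {1, 2, 3, 4, 5, 6, 7, 8, 9, 10, 11, 12}
A = {1, 3, 6, 7, 8, 9, 11, 12}
Aᶜ = {2, 4, 5, 10}

Aᶜ = {2, 4, 5, 10}


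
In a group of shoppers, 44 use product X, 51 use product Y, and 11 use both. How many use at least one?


|A ∪ B| = |A| + |B| - |A ∩ B|
= 44 + 51 - 11
= 84

|A ∪ B| = 84


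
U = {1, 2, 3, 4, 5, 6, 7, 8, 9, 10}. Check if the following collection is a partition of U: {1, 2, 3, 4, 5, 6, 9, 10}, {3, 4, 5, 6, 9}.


A partition requires: (1) non-empty parts, (2) pairwise disjoint, (3) union = U
Parts: {1, 2, 3, 4, 5, 6, 9, 10}, {3, 4, 5, 6, 9}
Union of parts: {1, 2, 3, 4, 5, 6, 9, 10}
U = {1, 2, 3, 4, 5, 6, 7, 8, 9, 10}
All non-empty? True
Pairwise disjoint? False
Covers U? False

No, not a valid partition


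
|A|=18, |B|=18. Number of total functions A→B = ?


Each of |A| = 18 inputs maps to any of |B| = 18 outputs.
# functions = |B|^|A| = 18^18
= 39346408075296537575424

Number of functions = 39346408075296537575424


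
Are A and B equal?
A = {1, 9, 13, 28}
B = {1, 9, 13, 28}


Two sets are equal iff they have exactly the same elements.
A = {1, 9, 13, 28}
B = {1, 9, 13, 28}
Same elements → A = B

Yes, A = B


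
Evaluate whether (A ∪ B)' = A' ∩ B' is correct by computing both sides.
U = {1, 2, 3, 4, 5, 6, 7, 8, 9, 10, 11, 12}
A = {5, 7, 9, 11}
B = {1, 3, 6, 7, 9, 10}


LHS: A ∪ B = {1, 3, 5, 6, 7, 9, 10, 11}
(A ∪ B)' = U \ (A ∪ B) = {2, 4, 8, 12}
A' = {1, 2, 3, 4, 6, 8, 10, 12}, B' = {2, 4, 5, 8, 11, 12}
Claimed RHS: A' ∩ B' = {2, 4, 8, 12}
Identity is VALID: LHS = RHS = {2, 4, 8, 12} ✓

Identity is valid. (A ∪ B)' = A' ∩ B' = {2, 4, 8, 12}


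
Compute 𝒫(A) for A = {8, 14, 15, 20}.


|A| = 4, so |P(A)| = 2^4 = 16
Enumerate subsets by cardinality (0 to 4):
∅, {8}, {14}, {15}, {20}, {8, 14}, {8, 15}, {8, 20}, {14, 15}, {14, 20}, {15, 20}, {8, 14, 15}, {8, 14, 20}, {8, 15, 20}, {14, 15, 20}, {8, 14, 15, 20}

P(A) has 16 subsets: ∅, {8}, {14}, {15}, {20}, {8, 14}, {8, 15}, {8, 20}, {14, 15}, {14, 20}, {15, 20}, {8, 14, 15}, {8, 14, 20}, {8, 15, 20}, {14, 15, 20}, {8, 14, 15, 20}


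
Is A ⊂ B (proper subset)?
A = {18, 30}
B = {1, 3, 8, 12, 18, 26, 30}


A ⊂ B requires: A ⊆ B AND A ≠ B.
A ⊆ B? Yes
A = B? No
A ⊂ B: Yes (A is a proper subset of B)

Yes, A ⊂ B


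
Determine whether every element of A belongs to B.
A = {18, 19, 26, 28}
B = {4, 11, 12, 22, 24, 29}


A ⊆ B means every element of A is in B.
Elements in A not in B: {18, 19, 26, 28}
So A ⊄ B.

No, A ⊄ B


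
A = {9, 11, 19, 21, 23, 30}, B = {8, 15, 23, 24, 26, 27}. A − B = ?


A \ B = elements in A but not in B
A = {9, 11, 19, 21, 23, 30}
B = {8, 15, 23, 24, 26, 27}
Remove from A any elements in B
A \ B = {9, 11, 19, 21, 30}

A \ B = {9, 11, 19, 21, 30}


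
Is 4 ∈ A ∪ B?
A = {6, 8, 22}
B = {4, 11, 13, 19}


A = {6, 8, 22}, B = {4, 11, 13, 19}
A ∪ B = all elements in A or B
A ∪ B = {4, 6, 8, 11, 13, 19, 22}
Checking if 4 ∈ A ∪ B
4 is in A ∪ B → True

4 ∈ A ∪ B


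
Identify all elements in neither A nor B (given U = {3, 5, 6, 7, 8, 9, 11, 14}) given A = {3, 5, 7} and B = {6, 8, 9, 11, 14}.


A = {3, 5, 7}
B = {6, 8, 9, 11, 14}
Region: in neither A nor B (given U = {3, 5, 6, 7, 8, 9, 11, 14})
Elements: ∅

Elements in neither A nor B (given U = {3, 5, 6, 7, 8, 9, 11, 14}): ∅


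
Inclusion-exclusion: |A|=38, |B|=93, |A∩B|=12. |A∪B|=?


|A ∪ B| = |A| + |B| - |A ∩ B|
= 38 + 93 - 12
= 119

|A ∪ B| = 119


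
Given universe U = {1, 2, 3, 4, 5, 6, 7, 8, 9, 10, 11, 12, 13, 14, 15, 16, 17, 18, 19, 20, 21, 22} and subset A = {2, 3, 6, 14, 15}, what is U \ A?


Aᶜ = U \ A = elements in U but not in A
U = {1, 2, 3, 4, 5, 6, 7, 8, 9, 10, 11, 12, 13, 14, 15, 16, 17, 18, 19, 20, 21, 22}
A = {2, 3, 6, 14, 15}
Aᶜ = {1, 4, 5, 7, 8, 9, 10, 11, 12, 13, 16, 17, 18, 19, 20, 21, 22}

Aᶜ = {1, 4, 5, 7, 8, 9, 10, 11, 12, 13, 16, 17, 18, 19, 20, 21, 22}
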